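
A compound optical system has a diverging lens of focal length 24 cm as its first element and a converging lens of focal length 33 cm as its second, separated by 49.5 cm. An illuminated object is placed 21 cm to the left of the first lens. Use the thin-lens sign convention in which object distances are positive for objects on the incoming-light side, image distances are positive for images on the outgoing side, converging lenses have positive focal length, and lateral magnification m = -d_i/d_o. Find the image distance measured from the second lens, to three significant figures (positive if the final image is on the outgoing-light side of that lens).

First lens: d_i1 = 1/(1/(-24) - 1/21) = -11.200 cm.
With d_i1 < 0 the first image is virtual and lies on the object side; the object distance for lens 2 is d_o2 = 49.5 - (-11.200) = 60.700 cm.
Second lens: d_i2 = 1/(1/33 - 1/(60.700)) = 72.314 cm.

72.3 cm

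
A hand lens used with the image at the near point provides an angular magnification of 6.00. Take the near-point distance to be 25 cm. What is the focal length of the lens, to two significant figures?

For the image at the near point, M = 1 + D/f.
f = D/(M - 1) = 25/(6.0 - 1) = 5.000 cm.

5.0 cm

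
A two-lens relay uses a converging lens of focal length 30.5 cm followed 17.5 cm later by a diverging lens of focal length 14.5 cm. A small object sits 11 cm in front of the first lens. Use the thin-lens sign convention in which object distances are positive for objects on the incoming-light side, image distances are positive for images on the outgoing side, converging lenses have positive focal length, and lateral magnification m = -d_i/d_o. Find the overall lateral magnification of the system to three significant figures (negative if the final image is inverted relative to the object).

0.461

First lens: d_i1 = 1/(1/30.5 - 1/11) = -17.205 cm.
m_1 = -(-17.205)/11 = 1.5641.
With d_i1 < 0 the first image is virtual and lies on the object side; the object distance for lens 2 is d_o2 = 17.5 - (-17.205) = 34.705 cm.
Second lens: d_i2 = 1/(1/(-14.5) - 1/(34.705)) = -10.227 cm.
m_2 = -(-10.227)/(34.705) = 0.2947.
Total m = m_1 x m_2 = (1.5641)(0.2947) = 0.4609.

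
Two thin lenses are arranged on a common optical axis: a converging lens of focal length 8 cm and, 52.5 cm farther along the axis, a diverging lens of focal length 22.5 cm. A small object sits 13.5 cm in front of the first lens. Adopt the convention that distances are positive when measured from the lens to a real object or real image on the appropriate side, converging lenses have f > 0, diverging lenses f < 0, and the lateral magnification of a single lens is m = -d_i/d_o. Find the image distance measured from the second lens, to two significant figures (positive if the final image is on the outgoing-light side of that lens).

Lens 1: 1/d_i1 = 1/f_1 - 1/d_o1 = 1/8 - 1/13.5 = 0.05093 cm^-1, so d_i1 = 19.636 cm.
The intermediate image is 19.636 cm to the right of lens 1, so d_o2 = L - d_i1 = 52.5 - 19.636 = 32.864 cm.
Lens 2: 1/d_i2 = 1/f_2 - 1/d_o2 = 1/(-22.5) - 1/(32.864) = -0.07487 cm^-1, so d_i2 = -13.356 cm.

-13 cm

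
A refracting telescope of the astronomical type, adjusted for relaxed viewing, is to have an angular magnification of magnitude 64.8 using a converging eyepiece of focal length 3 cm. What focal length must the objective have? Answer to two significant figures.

|M| = f_obj/|f_eye|, so f_obj = |M| x |f_eye| = 64.8 x 3 = 194.400 cm.

190 cm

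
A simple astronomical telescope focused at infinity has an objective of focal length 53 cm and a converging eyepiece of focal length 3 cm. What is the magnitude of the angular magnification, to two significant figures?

|M| = f_obj/|f_eye| = 53/3 = 17.667.

18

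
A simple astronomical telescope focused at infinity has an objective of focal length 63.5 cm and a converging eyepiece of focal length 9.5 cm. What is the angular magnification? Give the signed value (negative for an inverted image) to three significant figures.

M = -f_obj/f_eye = -63.5/(9.5) = -6.684.

-6.68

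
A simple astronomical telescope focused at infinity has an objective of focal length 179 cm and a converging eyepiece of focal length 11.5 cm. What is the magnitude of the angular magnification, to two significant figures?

|M| = f_obj/|f_eye| = 179/11.5 = 15.565.

16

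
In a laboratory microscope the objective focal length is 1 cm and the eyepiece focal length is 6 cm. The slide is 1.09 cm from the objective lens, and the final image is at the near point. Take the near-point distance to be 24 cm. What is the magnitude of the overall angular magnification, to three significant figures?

Objective: 1/d_i = 1/f_obj - 1/d_o = 1/1 - 1/1.09 = 0.08257 cm^-1, so d_i = 12.111 cm.
m_obj = -d_i/d_o = -12.111/1.09 = -11.111.
Eyepiece angular magnification (image at near point): M_eye = 1 + D/f_e = 1 + 24/6 = 5.000.
Overall M = m_obj x M_eye = (-11.111)(5.000) = -55.56.
|M| = 55.56.

55.6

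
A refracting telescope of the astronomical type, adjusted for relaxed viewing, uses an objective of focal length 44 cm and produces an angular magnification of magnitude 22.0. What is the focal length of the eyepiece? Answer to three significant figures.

|M| = f_obj/f_eye, so f_eye = f_obj/|M| = 44/22.0 = 2.000 cm.

2.00 cm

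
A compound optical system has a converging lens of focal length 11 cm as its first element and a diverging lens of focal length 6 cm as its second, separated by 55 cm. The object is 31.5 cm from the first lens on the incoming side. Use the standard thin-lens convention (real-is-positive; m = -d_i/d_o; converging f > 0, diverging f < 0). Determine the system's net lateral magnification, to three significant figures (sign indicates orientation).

-0.0730

First lens: d_i1 = 1/(1/11 - 1/31.5) = 16.902 cm.
m_1 = -(16.902)/31.5 = -0.5366.
Object distance for lens 2: d_o2 = 55 - 16.902 = 38.098 cm.
Second lens: d_i2 = 1/(1/(-6) - 1/(38.098)) = -5.184 cm.
m_2 = -(-5.184)/(38.098) = 0.1361.
The system's lateral magnification is m_1 m_2 = (-0.5366)(0.1361) = -0.0730.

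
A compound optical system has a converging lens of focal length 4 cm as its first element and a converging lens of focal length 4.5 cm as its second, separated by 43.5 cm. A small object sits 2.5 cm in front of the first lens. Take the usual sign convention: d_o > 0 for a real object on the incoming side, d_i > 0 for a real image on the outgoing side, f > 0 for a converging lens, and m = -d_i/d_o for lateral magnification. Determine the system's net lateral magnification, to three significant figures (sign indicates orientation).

Lens 1: 1/d_i1 = 1/f_1 - 1/d_o1 = 1/4 - 1/2.5 = -0.15000 cm^-1, so d_i1 = -6.667 cm.
m_1 = -(-6.667)/2.5 = 2.6667.
With d_i1 < 0 the first image is virtual and lies on the object side; the object distance for lens 2 is d_o2 = 43.5 - (-6.667) = 50.167 cm.
Lens 2: 1/d_i2 = 1/f_2 - 1/d_o2 = 1/4.5 - 1/(50.167) = 0.20229 cm^-1, so d_i2 = 4.943 cm.
m_2 = -(4.943)/(50.167) = -0.0985.
Overall magnification: m = m_1 m_2 = -0.2628.

-0.263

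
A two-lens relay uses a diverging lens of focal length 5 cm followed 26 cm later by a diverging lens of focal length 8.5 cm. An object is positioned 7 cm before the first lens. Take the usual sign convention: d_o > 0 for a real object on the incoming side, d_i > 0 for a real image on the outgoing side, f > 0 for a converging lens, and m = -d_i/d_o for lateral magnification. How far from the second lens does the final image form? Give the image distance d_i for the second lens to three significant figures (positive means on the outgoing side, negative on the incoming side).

Applying the thin-lens equation to the first lens, 1/(-5) = 1/7 + 1/d_i1, which gives d_i1 = -2.917 cm.
With d_i1 < 0 the first image is virtual and lies on the object side; the object distance for lens 2 is d_o2 = 26 - (-2.917) = 28.917 cm.
Applying the thin-lens equation again with f_2 = -8.5 cm and d_o2 = 28.917 cm gives d_i2 = -6.569 cm.

-6.57 cm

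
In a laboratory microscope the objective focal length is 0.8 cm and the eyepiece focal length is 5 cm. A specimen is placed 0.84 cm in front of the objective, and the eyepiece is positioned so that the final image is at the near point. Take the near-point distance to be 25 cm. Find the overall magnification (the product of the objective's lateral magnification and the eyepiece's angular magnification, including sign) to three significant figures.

Objective: 1/d_i = 1/f_obj - 1/d_o = 1/0.8 - 1/0.84 = 0.05952 cm^-1, so d_i = 16.800 cm.
m_obj = -d_i/d_o = -16.800/0.84 = -20.000.
Eyepiece angular magnification (image at near point): M_eye = 1 + D/f_e = 1 + 25/5 = 6.000.
Overall M = m_obj x M_eye = (-20.000)(6.000) = -120.00.

-120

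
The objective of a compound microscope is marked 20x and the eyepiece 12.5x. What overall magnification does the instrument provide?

The overall magnification of a compound microscope is the product of the objective and eyepiece magnifications:
M = M_obj x M_eye = 20 x 12.5 = 250.

250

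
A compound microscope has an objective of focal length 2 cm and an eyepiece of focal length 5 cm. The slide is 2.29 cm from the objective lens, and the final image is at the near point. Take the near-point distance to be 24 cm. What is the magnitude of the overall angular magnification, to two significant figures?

40

Objective: 1/d_i = 1/f_obj - 1/d_o = 1/2 - 1/2.29 = 0.06332 cm^-1, so d_i = 15.793 cm.
m_obj = -d_i/d_o = -15.793/2.29 = -6.897.
Eyepiece angular magnification (image at near point): M_eye = 1 + D/f_e = 1 + 24/5 = 5.800.
Overall M = m_obj x M_eye = (-6.897)(5.800) = -40.00.
|M| = 40.00.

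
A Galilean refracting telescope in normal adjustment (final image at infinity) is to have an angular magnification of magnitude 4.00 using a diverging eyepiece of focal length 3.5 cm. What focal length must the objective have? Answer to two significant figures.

14 cm

|M| = f_obj/|f_eye|, so f_obj = |M| x |f_eye| = 4.0 x 3.5 = 14.000 cm.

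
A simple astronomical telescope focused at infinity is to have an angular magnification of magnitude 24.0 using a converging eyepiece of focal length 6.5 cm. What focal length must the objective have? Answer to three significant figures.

156 cm

|M| = f_obj/|f_eye|, so f_obj = |M| x |f_eye| = 24.0 x 6.5 = 156.000 cm.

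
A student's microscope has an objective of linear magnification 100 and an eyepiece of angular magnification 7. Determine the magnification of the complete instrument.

The overall magnification of a compound microscope is the product of the objective and eyepiece magnifications:
M = M_obj x M_eye = 100 x 7 = 700.

700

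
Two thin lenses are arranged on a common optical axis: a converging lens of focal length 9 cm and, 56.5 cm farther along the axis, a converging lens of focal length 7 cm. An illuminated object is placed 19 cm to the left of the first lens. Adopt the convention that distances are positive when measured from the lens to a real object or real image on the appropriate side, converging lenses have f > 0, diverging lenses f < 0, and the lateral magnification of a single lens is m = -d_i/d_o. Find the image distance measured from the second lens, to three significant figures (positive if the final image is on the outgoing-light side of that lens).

8.51 cm

Applying the thin-lens equation to the first lens, 1/9 = 1/19 + 1/d_i1, which gives d_i1 = 17.100 cm.
The intermediate image is 17.100 cm to the right of lens 1, so d_o2 = L - d_i1 = 56.5 - 17.100 = 39.400 cm.
Applying the thin-lens equation again with f_2 = 7 cm and d_o2 = 39.400 cm gives d_i2 = 8.512 cm.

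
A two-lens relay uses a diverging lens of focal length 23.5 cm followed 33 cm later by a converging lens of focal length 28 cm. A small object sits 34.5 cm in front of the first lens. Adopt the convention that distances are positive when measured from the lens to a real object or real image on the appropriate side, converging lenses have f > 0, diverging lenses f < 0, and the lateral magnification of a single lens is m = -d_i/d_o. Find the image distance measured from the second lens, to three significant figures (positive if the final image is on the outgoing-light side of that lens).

69.3 cm

First lens: d_i1 = 1/(1/(-23.5) - 1/34.5) = -13.978 cm.
The intermediate image is virtual, 13.978 cm to the left of lens 1, so d_o2 = L - d_i1 = 33 - (-13.978) = 46.978 cm.
Second lens: d_i2 = 1/(1/28 - 1/(46.978)) = 69.310 cm.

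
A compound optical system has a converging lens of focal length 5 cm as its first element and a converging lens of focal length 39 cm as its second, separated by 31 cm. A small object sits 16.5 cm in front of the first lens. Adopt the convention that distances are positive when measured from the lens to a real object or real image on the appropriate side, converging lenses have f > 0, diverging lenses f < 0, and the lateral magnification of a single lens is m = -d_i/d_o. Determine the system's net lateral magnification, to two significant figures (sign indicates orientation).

-1.1

Lens 1: 1/d_i1 = 1/f_1 - 1/d_o1 = 1/5 - 1/16.5 = 0.13939 cm^-1, so d_i1 = 7.174 cm.
m_1 = -(7.174)/16.5 = -0.4348.
That image sits 23.826 cm in front of the second lens, so d_o2 = 23.826 cm.
Lens 2: 1/d_i2 = 1/f_2 - 1/d_o2 = 1/39 - 1/(23.826) = -0.01633 cm^-1, so d_i2 = -61.238 cm.
m_2 = -(-61.238)/(23.826) = 2.5702.
Total m = m_1 x m_2 = (-0.4348)(2.5702) = -1.1175.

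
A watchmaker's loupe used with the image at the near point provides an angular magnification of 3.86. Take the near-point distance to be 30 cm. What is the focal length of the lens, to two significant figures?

For the image at the near point, M = 1 + D/f.
f = D/(M - 1) = 30/(3.86 - 1) = 10.490 cm.

10 cm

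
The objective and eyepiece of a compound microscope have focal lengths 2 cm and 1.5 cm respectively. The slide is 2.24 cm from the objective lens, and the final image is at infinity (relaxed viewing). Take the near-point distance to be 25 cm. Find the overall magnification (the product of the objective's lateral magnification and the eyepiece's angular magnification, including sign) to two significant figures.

-140

Objective: 1/d_i = 1/f_obj - 1/d_o = 1/2 - 1/2.24 = 0.05357 cm^-1, so d_i = 18.667 cm.
m_obj = -d_i/d_o = -18.667/2.24 = -8.333.
Eyepiece angular magnification (image at infinity): M_eye = D/f_e = 25/1.5 = 16.667.
Overall M = m_obj x M_eye = (-8.333)(16.667) = -138.89.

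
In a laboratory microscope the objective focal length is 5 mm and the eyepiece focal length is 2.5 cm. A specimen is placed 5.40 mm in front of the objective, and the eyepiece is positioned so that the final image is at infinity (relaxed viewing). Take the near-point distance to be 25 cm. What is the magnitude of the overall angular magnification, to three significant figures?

125

Convert to cm: f_obj = 5 mm = 0.5 cm; d_o = 5.40 mm = 0.54 cm.
Objective: 1/d_i = 1/f_obj - 1/d_o = 1/0.5 - 1/0.54 = 0.14815 cm^-1, so d_i = 6.750 cm.
m_obj = -d_i/d_o = -6.750/0.54 = -12.500.
Eyepiece angular magnification (image at infinity): M_eye = D/f_e = 25/2.5 = 10.000.
Overall M = m_obj x M_eye = (-12.500)(10.000) = -125.00.
|M| = 125.00.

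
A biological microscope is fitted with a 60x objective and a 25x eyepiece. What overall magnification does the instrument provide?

The overall magnification of a compound microscope is the product of the objective and eyepiece magnifications:
M = M_obj x M_eye = 60 x 25 = 1500.

1500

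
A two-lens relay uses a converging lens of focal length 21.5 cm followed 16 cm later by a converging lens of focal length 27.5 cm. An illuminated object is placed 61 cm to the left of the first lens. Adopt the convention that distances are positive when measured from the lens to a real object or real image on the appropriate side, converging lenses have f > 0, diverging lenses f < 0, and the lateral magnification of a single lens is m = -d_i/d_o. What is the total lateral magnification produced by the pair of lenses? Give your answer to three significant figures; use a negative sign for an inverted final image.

-0.335

Lens 1: 1/d_i1 = 1/f_1 - 1/d_o1 = 1/21.5 - 1/61 = 0.03012 cm^-1, so d_i1 = 33.203 cm.
m_1 = -(33.203)/61 = -0.5443.
Since 33.203 cm > 16 cm, the first image lies past the second lens and serves as a virtual object: d_o2 = L - d_i1 = -17.203 cm.
Lens 2: 1/d_i2 = 1/f_2 - 1/d_o2 = 1/27.5 - 1/(-17.203) = 0.09449 cm^-1, so d_i2 = 10.583 cm.
m_2 = -(10.583)/(-17.203) = 0.6152.
Total m = m_1 x m_2 = (-0.5443)(0.6152) = -0.3348.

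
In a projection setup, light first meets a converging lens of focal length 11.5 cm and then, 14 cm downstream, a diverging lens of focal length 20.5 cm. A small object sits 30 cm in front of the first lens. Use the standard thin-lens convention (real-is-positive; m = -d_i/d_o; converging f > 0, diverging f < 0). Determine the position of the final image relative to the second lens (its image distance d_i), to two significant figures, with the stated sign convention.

Lens 1: 1/d_i1 = 1/f_1 - 1/d_o1 = 1/11.5 - 1/30 = 0.05362 cm^-1, so d_i1 = 18.649 cm.
Since 18.649 cm > 14 cm, the first image lies past the second lens and serves as a virtual object: d_o2 = L - d_i1 = -4.649 cm.
Lens 2: 1/d_i2 = 1/f_2 - 1/d_o2 = 1/(-20.5) - 1/(-4.649) = 0.16634 cm^-1, so d_i2 = 6.012 cm.

6.0 cm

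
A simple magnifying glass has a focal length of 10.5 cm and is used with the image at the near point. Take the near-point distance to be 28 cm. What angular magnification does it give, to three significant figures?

M = 1 + D/f = 1 + 28/10.5 = 3.667.

3.67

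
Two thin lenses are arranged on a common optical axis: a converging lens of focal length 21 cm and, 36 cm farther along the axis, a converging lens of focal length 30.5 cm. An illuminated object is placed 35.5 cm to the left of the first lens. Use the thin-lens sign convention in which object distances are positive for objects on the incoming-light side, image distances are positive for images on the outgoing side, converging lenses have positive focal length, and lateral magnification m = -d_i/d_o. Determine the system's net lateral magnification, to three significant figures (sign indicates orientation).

-0.962

Applying the thin-lens equation to the first lens, 1/21 = 1/35.5 + 1/d_i1, which gives d_i1 = 51.414 cm.
Its lateral magnification is m_1 = -d_i1/d_o1 = -(51.414)/35.5 = -1.4483.
This image would form 51.414 cm past lens 1, i.e. 15.414 cm beyond lens 2, so it is a virtual object for lens 2: d_o2 = 36 - 51.414 = -15.414 cm.
Applying the thin-lens equation again with f_2 = 30.5 cm and d_o2 = -15.414 cm gives d_i2 = 10.239 cm.
m_2 = -(10.239)/(-15.414) = 0.6643.
Overall magnification: m = m_1 m_2 = -0.9621.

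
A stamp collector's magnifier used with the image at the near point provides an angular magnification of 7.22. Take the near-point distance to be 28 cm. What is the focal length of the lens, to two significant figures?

For the image at the near point, M = 1 + D/f.
f = D/(M - 1) = 28/(7.22 - 1) = 4.502 cm.

4.5 cm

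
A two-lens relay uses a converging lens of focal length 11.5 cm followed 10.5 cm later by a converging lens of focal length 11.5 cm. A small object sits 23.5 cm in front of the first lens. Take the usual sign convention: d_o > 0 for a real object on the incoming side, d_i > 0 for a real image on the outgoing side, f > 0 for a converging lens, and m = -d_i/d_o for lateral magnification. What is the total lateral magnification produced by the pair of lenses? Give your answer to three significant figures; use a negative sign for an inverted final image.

-0.469

First lens: d_i1 = 1/(1/11.5 - 1/23.5) = 22.521 cm.
m_1 = -(22.521)/23.5 = -0.9583.
This image would form 22.521 cm past lens 1, i.e. 12.021 cm beyond lens 2, so it is a virtual object for lens 2: d_o2 = 10.5 - 22.521 = -12.021 cm.
Second lens: d_i2 = 1/(1/11.5 - 1/(-12.021)) = 5.877 cm.
m_2 = -(5.877)/(-12.021) = 0.4889.
The system's lateral magnification is m_1 m_2 = (-0.9583)(0.4889) = -0.4686.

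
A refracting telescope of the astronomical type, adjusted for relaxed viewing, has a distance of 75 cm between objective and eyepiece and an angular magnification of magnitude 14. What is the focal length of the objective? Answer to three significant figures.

In normal adjustment the tube length equals f_obj + f_eye and |M| = f_obj/f_eye.
So f_obj = 14 f_eye and 14 f_eye + f_eye = 75 cm, giving f_eye = 75/15 = 5.000 cm and f_obj = 70.000 cm.

70.0 cm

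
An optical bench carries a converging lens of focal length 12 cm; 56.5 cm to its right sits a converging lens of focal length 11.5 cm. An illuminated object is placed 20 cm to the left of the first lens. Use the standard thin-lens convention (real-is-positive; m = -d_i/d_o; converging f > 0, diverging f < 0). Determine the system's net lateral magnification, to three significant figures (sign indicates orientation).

1.15

Lens 1: 1/d_i1 = 1/f_1 - 1/d_o1 = 1/12 - 1/20 = 0.03333 cm^-1, so d_i1 = 30.000 cm.
m_1 = -(30.000)/20 = -1.5000.
The intermediate image is 30.000 cm to the right of lens 1, so d_o2 = L - d_i1 = 56.5 - 30.000 = 26.500 cm.
Lens 2: 1/d_i2 = 1/f_2 - 1/d_o2 = 1/11.5 - 1/(26.500) = 0.04922 cm^-1, so d_i2 = 20.317 cm.
m_2 = -(20.317)/(26.500) = -0.7667.
The system's lateral magnification is m_1 m_2 = (-1.5000)(-0.7667) = 1.1500.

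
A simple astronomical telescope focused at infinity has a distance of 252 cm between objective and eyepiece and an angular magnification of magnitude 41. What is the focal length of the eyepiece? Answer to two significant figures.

6.0 cm

In normal adjustment the tube length equals f_obj + f_eye and |M| = f_obj/f_eye.
So f_obj = 41 f_eye and 41 f_eye + f_eye = 252 cm, giving f_eye = 252/42 = 6.000 cm and f_obj = 246.000 cm.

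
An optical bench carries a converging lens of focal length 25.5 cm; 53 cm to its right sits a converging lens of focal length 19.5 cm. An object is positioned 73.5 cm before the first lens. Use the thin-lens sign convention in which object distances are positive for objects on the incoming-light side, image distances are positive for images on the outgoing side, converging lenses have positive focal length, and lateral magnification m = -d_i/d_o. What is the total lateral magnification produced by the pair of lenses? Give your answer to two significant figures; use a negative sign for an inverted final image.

-1.9

Lens 1: 1/d_i1 = 1/f_1 - 1/d_o1 = 1/25.5 - 1/73.5 = 0.02561 cm^-1, so d_i1 = 39.047 cm.
m_1 = -(39.047)/73.5 = -0.5312.
The intermediate image is 39.047 cm to the right of lens 1, so d_o2 = L - d_i1 = 53 - 39.047 = 13.953 cm.
Lens 2: 1/d_i2 = 1/f_2 - 1/d_o2 = 1/19.5 - 1/(13.953) = -0.02039 cm^-1, so d_i2 = -49.052 cm.
m_2 = -(-49.052)/(13.953) = 3.5155.
Total m = m_1 x m_2 = (-0.5312)(3.5155) = -1.8676.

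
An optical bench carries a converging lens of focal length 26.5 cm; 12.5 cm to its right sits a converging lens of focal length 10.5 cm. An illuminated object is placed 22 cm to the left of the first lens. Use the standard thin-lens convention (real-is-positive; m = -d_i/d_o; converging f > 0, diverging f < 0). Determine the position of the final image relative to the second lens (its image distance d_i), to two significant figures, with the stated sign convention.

Lens 1: 1/d_i1 = 1/f_1 - 1/d_o1 = 1/26.5 - 1/22 = -0.00772 cm^-1, so d_i1 = -129.556 cm.
The intermediate image is virtual, 129.556 cm to the left of lens 1, so d_o2 = L - d_i1 = 12.5 - (-129.556) = 142.056 cm.
Lens 2: 1/d_i2 = 1/f_2 - 1/d_o2 = 1/10.5 - 1/(142.056) = 0.08820 cm^-1, so d_i2 = 11.338 cm.

11 cm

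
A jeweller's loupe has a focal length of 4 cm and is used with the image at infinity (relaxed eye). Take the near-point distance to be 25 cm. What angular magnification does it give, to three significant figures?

6.25

M = D/f = 25/4 = 6.250.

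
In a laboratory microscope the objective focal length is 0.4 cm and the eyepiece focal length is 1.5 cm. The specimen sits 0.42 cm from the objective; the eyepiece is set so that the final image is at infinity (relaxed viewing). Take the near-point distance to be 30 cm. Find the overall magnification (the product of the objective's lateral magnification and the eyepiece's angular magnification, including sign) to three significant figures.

-400

Objective: 1/d_i = 1/f_obj - 1/d_o = 1/0.4 - 1/0.42 = 0.11905 cm^-1, so d_i = 8.400 cm.
m_obj = -d_i/d_o = -8.400/0.42 = -20.000.
Eyepiece angular magnification (image at infinity): M_eye = D/f_e = 30/1.5 = 20.000.
Overall M = m_obj x M_eye = (-20.000)(20.000) = -400.00.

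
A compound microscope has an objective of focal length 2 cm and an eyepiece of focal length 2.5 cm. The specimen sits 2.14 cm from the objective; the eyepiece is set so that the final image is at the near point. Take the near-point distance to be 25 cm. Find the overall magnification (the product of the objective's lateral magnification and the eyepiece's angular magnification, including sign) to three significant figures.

Objective: 1/d_i = 1/f_obj - 1/d_o = 1/2 - 1/2.14 = 0.03271 cm^-1, so d_i = 30.571 cm.
m_obj = -d_i/d_o = -30.571/2.14 = -14.286.
Eyepiece angular magnification (image at near point): M_eye = 1 + D/f_e = 1 + 25/2.5 = 11.000.
Overall M = m_obj x M_eye = (-14.286)(11.000) = -157.14.

-157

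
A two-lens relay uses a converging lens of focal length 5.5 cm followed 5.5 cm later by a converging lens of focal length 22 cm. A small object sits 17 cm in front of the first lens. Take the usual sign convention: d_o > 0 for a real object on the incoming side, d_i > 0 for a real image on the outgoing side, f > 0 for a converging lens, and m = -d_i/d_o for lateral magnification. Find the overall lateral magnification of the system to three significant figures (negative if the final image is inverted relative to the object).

-0.427

Lens 1: 1/d_i1 = 1/f_1 - 1/d_o1 = 1/5.5 - 1/17 = 0.12299 cm^-1, so d_i1 = 8.130 cm.
m_1 = -(8.130)/17 = -0.4783.
Since 8.130 cm > 5.5 cm, the first image lies past the second lens and serves as a virtual object: d_o2 = L - d_i1 = -2.630 cm.
Lens 2: 1/d_i2 = 1/f_2 - 1/d_o2 = 1/22 - 1/(-2.630) = 0.42562 cm^-1, so d_i2 = 2.350 cm.
m_2 = -(2.350)/(-2.630) = 0.8932.
Overall magnification: m = m_1 m_2 = -0.4272.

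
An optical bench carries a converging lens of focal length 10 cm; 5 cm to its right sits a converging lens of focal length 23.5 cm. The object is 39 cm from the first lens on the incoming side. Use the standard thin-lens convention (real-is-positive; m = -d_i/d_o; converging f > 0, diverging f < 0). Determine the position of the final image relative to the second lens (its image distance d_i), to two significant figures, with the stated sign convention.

6.2 cm

First lens: d_i1 = 1/(1/10 - 1/39) = 13.448 cm.
This image would form 13.448 cm past lens 1, i.e. 8.448 cm beyond lens 2, so it is a virtual object for lens 2: d_o2 = 5 - 13.448 = -8.448 cm.
Second lens: d_i2 = 1/(1/23.5 - 1/(-8.448)) = 6.214 cm.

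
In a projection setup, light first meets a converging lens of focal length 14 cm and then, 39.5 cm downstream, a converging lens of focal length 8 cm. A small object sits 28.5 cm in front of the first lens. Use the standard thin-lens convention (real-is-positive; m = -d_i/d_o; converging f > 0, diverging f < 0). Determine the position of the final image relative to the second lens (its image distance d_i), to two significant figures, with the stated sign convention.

Applying the thin-lens equation to the first lens, 1/14 = 1/28.5 + 1/d_i1, which gives d_i1 = 27.517 cm.
That image sits 11.983 cm in front of the second lens, so d_o2 = 11.983 cm.
Applying the thin-lens equation again with f_2 = 8 cm and d_o2 = 11.983 cm gives d_i2 = 24.069 cm.

24 cm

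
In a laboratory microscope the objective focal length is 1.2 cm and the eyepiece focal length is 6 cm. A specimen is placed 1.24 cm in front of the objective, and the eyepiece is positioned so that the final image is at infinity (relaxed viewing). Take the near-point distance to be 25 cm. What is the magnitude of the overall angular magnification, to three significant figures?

Objective: 1/d_i = 1/f_obj - 1/d_o = 1/1.2 - 1/1.24 = 0.02688 cm^-1, so d_i = 37.200 cm.
m_obj = -d_i/d_o = -37.200/1.24 = -30.000.
Eyepiece angular magnification (image at infinity): M_eye = D/f_e = 25/6 = 4.167.
Overall M = m_obj x M_eye = (-30.000)(4.167) = -125.00.
|M| = 125.00.

125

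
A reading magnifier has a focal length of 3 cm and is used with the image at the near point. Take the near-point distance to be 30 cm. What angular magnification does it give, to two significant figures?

M = 1 + D/f = 1 + 30/3 = 11.000.

11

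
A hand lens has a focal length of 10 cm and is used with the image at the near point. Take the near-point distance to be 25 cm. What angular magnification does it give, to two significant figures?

M = 1 + D/f = 1 + 25/10 = 3.500.

3.5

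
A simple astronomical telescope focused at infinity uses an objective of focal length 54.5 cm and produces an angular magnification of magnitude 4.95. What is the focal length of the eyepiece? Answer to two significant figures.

11 cm

|M| = f_obj/f_eye, so f_eye = f_obj/|M| = 54.5/4.95 = 11.010 cm.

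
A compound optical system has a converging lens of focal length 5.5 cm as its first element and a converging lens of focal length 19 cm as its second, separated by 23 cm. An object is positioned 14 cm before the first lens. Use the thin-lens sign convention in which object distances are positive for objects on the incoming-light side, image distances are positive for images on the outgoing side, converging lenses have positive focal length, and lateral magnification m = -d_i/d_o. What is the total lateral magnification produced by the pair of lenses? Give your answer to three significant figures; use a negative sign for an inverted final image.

-2.43

First lens: d_i1 = 1/(1/5.5 - 1/14) = 9.059 cm.
m_1 = -(9.059)/14 = -0.6471.
The intermediate image is 9.059 cm to the right of lens 1, so d_o2 = L - d_i1 = 23 - 9.059 = 13.941 cm.
Second lens: d_i2 = 1/(1/19 - 1/(13.941)) = -52.360 cm.
m_2 = -(-52.360)/(13.941) = 3.7558.
The system's lateral magnification is m_1 m_2 = (-0.6471)(3.7558) = -2.4302.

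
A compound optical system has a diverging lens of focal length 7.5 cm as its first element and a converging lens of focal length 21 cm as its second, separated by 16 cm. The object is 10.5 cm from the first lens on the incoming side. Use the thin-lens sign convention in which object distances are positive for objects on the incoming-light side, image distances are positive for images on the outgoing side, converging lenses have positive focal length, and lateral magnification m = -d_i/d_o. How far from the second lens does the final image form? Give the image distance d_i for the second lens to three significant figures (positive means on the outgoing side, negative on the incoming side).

Lens 1: 1/d_i1 = 1/f_1 - 1/d_o1 = 1/(-7.5) - 1/10.5 = -0.22857 cm^-1, so d_i1 = -4.375 cm.
The intermediate image is virtual, 4.375 cm to the left of lens 1, so d_o2 = L - d_i1 = 16 - (-4.375) = 20.375 cm.
Lens 2: 1/d_i2 = 1/f_2 - 1/d_o2 = 1/21 - 1/(20.375) = -0.00146 cm^-1, so d_i2 = -684.600 cm.

-685 cm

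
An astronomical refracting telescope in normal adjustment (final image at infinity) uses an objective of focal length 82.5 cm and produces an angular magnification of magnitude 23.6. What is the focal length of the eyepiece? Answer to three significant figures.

|M| = f_obj/f_eye, so f_eye = f_obj/|M| = 82.5/23.6 = 3.496 cm.

3.50 cm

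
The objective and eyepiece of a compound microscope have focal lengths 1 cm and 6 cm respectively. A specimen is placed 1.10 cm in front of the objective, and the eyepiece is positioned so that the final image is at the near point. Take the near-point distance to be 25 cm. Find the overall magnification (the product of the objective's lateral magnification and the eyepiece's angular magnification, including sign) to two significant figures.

-52

Objective: 1/d_i = 1/f_obj - 1/d_o = 1/1 - 1/1.10 = 0.09091 cm^-1, so d_i = 11.000 cm.
m_obj = -d_i/d_o = -11.000/1.10 = -10.000.
Eyepiece angular magnification (image at near point): M_eye = 1 + D/f_e = 1 + 25/6 = 5.167.
Overall M = m_obj x M_eye = (-10.000)(5.167) = -51.67.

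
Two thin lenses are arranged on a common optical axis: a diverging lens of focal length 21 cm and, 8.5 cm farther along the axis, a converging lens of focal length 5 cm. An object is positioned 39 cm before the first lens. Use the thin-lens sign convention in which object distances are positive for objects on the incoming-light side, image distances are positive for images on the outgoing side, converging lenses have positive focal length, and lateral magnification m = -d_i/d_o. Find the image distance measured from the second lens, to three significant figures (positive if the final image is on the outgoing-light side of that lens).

6.46 cm

Applying the thin-lens equation to the first lens, 1/(-21) = 1/39 + 1/d_i1, which gives d_i1 = -13.650 cm.
The intermediate image is virtual, 13.650 cm to the left of lens 1, so d_o2 = L - d_i1 = 8.5 - (-13.650) = 22.150 cm.
Applying the thin-lens equation again with f_2 = 5 cm and d_o2 = 22.150 cm gives d_i2 = 6.458 cm.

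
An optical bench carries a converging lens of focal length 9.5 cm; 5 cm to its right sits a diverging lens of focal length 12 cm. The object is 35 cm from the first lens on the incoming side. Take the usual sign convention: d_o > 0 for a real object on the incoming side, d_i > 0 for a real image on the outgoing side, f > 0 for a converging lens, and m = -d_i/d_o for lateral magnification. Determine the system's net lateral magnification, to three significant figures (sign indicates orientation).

Applying the thin-lens equation to the first lens, 1/9.5 = 1/35 + 1/d_i1, which gives d_i1 = 13.039 cm.
Its lateral magnification is m_1 = -d_i1/d_o1 = -(13.039)/35 = -0.3725.
This image would form 13.039 cm past lens 1, i.e. 8.039 cm beyond lens 2, so it is a virtual object for lens 2: d_o2 = 5 - 13.039 = -8.039 cm.
Applying the thin-lens equation again with f_2 = -12 cm and d_o2 = -8.039 cm gives d_i2 = 24.356 cm.
m_2 = -(24.356)/(-8.039) = 3.0297.
Total m = m_1 x m_2 = (-0.3725)(3.0297) = -1.1287.

-1.13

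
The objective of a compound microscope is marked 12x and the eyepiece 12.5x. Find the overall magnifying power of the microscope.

150

The overall magnification of a compound microscope is the product of the objective and eyepiece magnifications:
M = M_obj x M_eye = 12 x 12.5 = 150.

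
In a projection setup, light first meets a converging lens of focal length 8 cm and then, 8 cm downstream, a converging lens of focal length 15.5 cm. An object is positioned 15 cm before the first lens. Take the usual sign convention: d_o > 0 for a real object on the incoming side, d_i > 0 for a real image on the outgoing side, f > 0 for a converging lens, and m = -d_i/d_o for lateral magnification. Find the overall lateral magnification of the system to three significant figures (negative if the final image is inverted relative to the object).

-0.719

First lens: d_i1 = 1/(1/8 - 1/15) = 17.143 cm.
m_1 = -(17.143)/15 = -1.1429.
This image would form 17.143 cm past lens 1, i.e. 9.143 cm beyond lens 2, so it is a virtual object for lens 2: d_o2 = 8 - 17.143 = -9.143 cm.
Second lens: d_i2 = 1/(1/15.5 - 1/(-9.143)) = 5.751 cm.
m_2 = -(5.751)/(-9.143) = 0.6290.
The system's lateral magnification is m_1 m_2 = (-1.1429)(0.6290) = -0.7188.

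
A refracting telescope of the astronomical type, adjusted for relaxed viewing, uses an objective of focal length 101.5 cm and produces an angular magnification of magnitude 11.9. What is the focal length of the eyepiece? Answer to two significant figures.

|M| = f_obj/f_eye, so f_eye = f_obj/|M| = 101.5/11.9 = 8.529 cm.

8.5 cm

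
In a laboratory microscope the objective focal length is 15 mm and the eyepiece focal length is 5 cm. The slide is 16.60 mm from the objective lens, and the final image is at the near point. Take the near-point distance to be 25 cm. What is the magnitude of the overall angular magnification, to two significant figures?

Convert to cm: f_obj = 15 mm = 1.5 cm; d_o = 16.60 mm = 1.66 cm.
Objective: 1/d_i = 1/f_obj - 1/d_o = 1/1.5 - 1/1.66 = 0.06426 cm^-1, so d_i = 15.563 cm.
m_obj = -d_i/d_o = -15.563/1.66 = -9.375.
Eyepiece angular magnification (image at near point): M_eye = 1 + D/f_e = 1 + 25/5 = 6.000.
Overall M = m_obj x M_eye = (-9.375)(6.000) = -56.25.
|M| = 56.25.

56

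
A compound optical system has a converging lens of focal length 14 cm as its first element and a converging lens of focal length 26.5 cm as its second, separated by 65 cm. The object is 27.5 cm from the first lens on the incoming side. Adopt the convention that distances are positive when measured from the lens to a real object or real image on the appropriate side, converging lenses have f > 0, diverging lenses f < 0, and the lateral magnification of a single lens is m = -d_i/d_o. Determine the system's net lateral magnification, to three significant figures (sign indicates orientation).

Lens 1: 1/d_i1 = 1/f_1 - 1/d_o1 = 1/14 - 1/27.5 = 0.03506 cm^-1, so d_i1 = 28.519 cm.
m_1 = -(28.519)/27.5 = -1.0370.
Object distance for lens 2: d_o2 = 65 - 28.519 = 36.481 cm.
Lens 2: 1/d_i2 = 1/f_2 - 1/d_o2 = 1/26.5 - 1/(36.481) = 0.01032 cm^-1, so d_i2 = 96.855 cm.
m_2 = -(96.855)/(36.481) = -2.6549.
Overall magnification: m = m_1 m_2 = 2.7532.

2.75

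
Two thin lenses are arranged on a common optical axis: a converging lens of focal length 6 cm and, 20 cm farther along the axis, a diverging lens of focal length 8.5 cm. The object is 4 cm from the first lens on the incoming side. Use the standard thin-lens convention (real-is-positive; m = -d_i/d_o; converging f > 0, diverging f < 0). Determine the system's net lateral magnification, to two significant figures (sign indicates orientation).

First lens: d_i1 = 1/(1/6 - 1/4) = -12.000 cm.
m_1 = -(-12.000)/4 = 3.0000.
With d_i1 < 0 the first image is virtual and lies on the object side; the object distance for lens 2 is d_o2 = 20 - (-12.000) = 32.000 cm.
Second lens: d_i2 = 1/(1/(-8.5) - 1/(32.000)) = -6.716 cm.
m_2 = -(-6.716)/(32.000) = 0.2099.
Total m = m_1 x m_2 = (3.0000)(0.2099) = 0.6296.

0.63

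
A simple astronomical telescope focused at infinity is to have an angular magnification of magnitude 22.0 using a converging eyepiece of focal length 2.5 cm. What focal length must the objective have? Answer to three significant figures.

|M| = f_obj/|f_eye|, so f_obj = |M| x |f_eye| = 22.0 x 2.5 = 55.000 cm.

55.0 cm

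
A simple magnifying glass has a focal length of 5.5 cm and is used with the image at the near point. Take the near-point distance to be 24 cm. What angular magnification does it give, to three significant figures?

5.36

M = 1 + D/f = 1 + 24/5.5 = 5.364.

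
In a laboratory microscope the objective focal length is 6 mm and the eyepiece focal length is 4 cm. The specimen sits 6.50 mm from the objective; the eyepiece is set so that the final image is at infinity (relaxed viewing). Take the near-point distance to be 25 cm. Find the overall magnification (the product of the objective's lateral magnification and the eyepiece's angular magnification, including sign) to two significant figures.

Convert to cm: f_obj = 6 mm = 0.6 cm; d_o = 6.50 mm = 0.65 cm.
Objective: 1/d_i = 1/f_obj - 1/d_o = 1/0.6 - 1/0.65 = 0.12821 cm^-1, so d_i = 7.800 cm.
m_obj = -d_i/d_o = -7.800/0.65 = -12.000.
Eyepiece angular magnification (image at infinity): M_eye = D/f_e = 25/4 = 6.250.
Overall M = m_obj x M_eye = (-12.000)(6.250) = -75.00.

-75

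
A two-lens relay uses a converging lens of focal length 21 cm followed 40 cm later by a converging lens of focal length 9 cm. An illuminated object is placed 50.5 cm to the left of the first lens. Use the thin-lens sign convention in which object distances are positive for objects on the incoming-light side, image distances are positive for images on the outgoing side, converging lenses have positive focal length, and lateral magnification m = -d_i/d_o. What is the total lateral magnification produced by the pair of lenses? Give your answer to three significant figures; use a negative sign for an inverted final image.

First lens: d_i1 = 1/(1/21 - 1/50.5) = 35.949 cm.
m_1 = -(35.949)/50.5 = -0.7119.
Object distance for lens 2: d_o2 = 40 - 35.949 = 4.051 cm.
Second lens: d_i2 = 1/(1/9 - 1/(4.051)) = -7.366 cm.
m_2 = -(-7.366)/(4.051) = 1.8185.
Total m = m_1 x m_2 = (-0.7119)(1.8185) = -1.2945.

-1.29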